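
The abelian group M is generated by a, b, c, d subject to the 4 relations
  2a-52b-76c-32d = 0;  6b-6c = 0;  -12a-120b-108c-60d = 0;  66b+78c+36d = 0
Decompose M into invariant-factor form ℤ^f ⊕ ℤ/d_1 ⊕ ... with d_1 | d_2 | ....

Answer: M ≅ ℤ/2 ⊕ ℤ/6 ⊕ ℤ/12 ⊕ ℤ/36

Derivation:
rank_ℚ(R)=4; free=4−4=0
SNF(R) diag = [2, 6, 12, 36] → torsion [2, 6, 12, 36]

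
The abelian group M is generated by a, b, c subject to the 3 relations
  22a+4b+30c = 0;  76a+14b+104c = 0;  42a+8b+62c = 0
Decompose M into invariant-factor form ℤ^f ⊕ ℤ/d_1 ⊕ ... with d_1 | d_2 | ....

Answer: M ≅ ℤ/2 ⊕ ℤ/2 ⊕ ℤ/4

Derivation:
rank_ℚ(R)=3; free=3−3=0
SNF(R) diag = [2, 2, 4] → torsion [2, 2, 4]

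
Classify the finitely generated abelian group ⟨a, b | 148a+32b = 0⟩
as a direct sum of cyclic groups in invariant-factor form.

rank_ℚ(R)=1; free=2−1=1
SNF(R) diag = [4] → torsion [4]

Answer: M ≅ ℤ^1 ⊕ ℤ/4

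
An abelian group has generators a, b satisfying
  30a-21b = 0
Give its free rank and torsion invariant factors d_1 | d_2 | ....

rank_ℚ(R)=1; free=2−1=1
SNF(R) diag = [3] → torsion [3]

Answer: M ≅ ℤ^1 ⊕ ℤ/3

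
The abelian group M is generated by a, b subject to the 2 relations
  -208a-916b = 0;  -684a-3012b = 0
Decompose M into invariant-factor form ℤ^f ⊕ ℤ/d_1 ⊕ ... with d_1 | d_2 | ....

Answer: M ≅ ℤ/4 ⊕ ℤ/12

Derivation:
rank_ℚ(R)=2; free=2−2=0
SNF(R) diag = [4, 12] → torsion [4, 12]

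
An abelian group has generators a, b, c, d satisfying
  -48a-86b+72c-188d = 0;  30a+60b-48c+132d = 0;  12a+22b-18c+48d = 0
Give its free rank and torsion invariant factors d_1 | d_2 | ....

Answer: M ≅ ℤ^1 ⊕ ℤ/2 ⊕ ℤ/2 ⊕ ℤ/6

Derivation:
rank_ℚ(R)=3; free=4−3=1
SNF(R) diag = [2, 2, 6] → torsion [2, 2, 6]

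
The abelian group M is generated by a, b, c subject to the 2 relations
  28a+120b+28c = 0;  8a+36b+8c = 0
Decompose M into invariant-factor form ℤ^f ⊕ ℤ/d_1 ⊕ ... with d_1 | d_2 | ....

rank_ℚ(R)=2; free=3−2=1
SNF(R) diag = [4, 12] → torsion [4, 12]

Answer: M ≅ ℤ^1 ⊕ ℤ/4 ⊕ ℤ/12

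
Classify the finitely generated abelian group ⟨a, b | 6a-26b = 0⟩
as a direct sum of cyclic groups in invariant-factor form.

Answer: M ≅ ℤ^1 ⊕ ℤ/2

Derivation:
rank_ℚ(R)=1; free=2−1=1
SNF(R) diag = [2] → torsion [2]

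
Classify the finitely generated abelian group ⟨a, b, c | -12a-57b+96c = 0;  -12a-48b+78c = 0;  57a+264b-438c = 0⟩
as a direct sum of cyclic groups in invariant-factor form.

rank_ℚ(R)=3; free=3−3=0
SNF(R) diag = [3, 9, 18] → torsion [3, 9, 18]

Answer: M ≅ ℤ/3 ⊕ ℤ/9 ⊕ ℤ/18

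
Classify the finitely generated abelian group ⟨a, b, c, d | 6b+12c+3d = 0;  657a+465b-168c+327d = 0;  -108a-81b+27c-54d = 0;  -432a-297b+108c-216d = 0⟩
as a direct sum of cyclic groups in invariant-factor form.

rank_ℚ(R)=4; free=4−4=0
SNF(R) diag = [3, 9, 27, 27] → torsion [3, 9, 27, 27]

Answer: M ≅ ℤ/3 ⊕ ℤ/9 ⊕ ℤ/27 ⊕ ℤ/27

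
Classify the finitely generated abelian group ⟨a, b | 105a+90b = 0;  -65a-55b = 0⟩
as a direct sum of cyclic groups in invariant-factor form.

rank_ℚ(R)=2; free=2−2=0
SNF(R) diag = [5, 15] → torsion [5, 15]

Answer: M ≅ ℤ/5 ⊕ ℤ/15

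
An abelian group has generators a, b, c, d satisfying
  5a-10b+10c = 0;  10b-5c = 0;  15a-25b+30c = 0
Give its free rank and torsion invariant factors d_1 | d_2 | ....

Answer: M ≅ ℤ^1 ⊕ ℤ/5 ⊕ ℤ/5 ⊕ ℤ/5

Derivation:
rank_ℚ(R)=3; free=4−3=1
SNF(R) diag = [5, 5, 5] → torsion [5, 5, 5]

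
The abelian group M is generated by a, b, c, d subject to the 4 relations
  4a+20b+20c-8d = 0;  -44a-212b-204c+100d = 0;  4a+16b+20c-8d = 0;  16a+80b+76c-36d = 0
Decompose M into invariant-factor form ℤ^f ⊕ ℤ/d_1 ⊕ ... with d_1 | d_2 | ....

rank_ℚ(R)=4; free=4−4=0
SNF(R) diag = [4, 4, 4, 4] → torsion [4, 4, 4, 4]

Answer: M ≅ ℤ/4 ⊕ ℤ/4 ⊕ ℤ/4 ⊕ ℤ/4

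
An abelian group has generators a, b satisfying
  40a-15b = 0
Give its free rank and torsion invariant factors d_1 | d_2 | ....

rank_ℚ(R)=1; free=2−1=1
SNF(R) diag = [5] → torsion [5]

Answer: M ≅ ℤ^1 ⊕ ℤ/5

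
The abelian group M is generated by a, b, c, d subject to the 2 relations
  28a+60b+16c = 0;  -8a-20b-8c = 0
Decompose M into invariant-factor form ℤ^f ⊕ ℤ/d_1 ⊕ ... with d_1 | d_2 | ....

Answer: M ≅ ℤ^2 ⊕ ℤ/4 ⊕ ℤ/4

Derivation:
rank_ℚ(R)=2; free=4−2=2
SNF(R) diag = [4, 4] → torsion [4, 4]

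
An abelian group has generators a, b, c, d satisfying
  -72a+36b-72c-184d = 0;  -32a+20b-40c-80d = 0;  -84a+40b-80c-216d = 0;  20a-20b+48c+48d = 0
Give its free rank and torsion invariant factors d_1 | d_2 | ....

Answer: M ≅ ℤ/4 ⊕ ℤ/4 ⊕ ℤ/8 ⊕ ℤ/8

Derivation:
rank_ℚ(R)=4; free=4−4=0
SNF(R) diag = [4, 4, 8, 8] → torsion [4, 4, 8, 8]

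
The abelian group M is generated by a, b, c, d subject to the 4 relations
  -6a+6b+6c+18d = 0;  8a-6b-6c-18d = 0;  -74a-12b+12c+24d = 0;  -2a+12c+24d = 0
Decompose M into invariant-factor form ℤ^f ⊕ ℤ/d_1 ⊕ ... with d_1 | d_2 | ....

rank_ℚ(R)=4; free=4−4=0
SNF(R) diag = [2, 6, 12, 12] → torsion [2, 6, 12, 12]

Answer: M ≅ ℤ/2 ⊕ ℤ/6 ⊕ ℤ/12 ⊕ ℤ/12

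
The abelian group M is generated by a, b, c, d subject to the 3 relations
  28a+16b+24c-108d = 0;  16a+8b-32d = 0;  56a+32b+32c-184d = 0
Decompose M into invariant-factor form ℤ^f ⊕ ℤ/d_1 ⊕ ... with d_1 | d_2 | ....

Answer: M ≅ ℤ^1 ⊕ ℤ/4 ⊕ ℤ/8 ⊕ ℤ/16

Derivation:
rank_ℚ(R)=3; free=4−3=1
SNF(R) diag = [4, 8, 16] → torsion [4, 8, 16]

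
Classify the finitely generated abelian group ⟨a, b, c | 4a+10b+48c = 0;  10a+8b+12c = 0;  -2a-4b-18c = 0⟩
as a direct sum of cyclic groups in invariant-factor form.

Answer: M ≅ ℤ/2 ⊕ ℤ/2 ⊕ ℤ/6

Derivation:
rank_ℚ(R)=3; free=3−3=0
SNF(R) diag = [2, 2, 6] → torsion [2, 2, 6]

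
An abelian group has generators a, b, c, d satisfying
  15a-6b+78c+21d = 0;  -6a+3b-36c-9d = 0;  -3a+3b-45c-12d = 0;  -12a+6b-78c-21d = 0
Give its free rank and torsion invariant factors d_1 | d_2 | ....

Answer: M ≅ ℤ/3 ⊕ ℤ/3 ⊕ ℤ/3 ⊕ ℤ/3

Derivation:
rank_ℚ(R)=4; free=4−4=0
SNF(R) diag = [3, 3, 3, 3] → torsion [3, 3, 3, 3]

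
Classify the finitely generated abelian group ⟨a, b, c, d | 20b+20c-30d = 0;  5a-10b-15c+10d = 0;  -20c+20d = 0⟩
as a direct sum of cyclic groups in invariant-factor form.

Answer: M ≅ ℤ^1 ⊕ ℤ/5 ⊕ ℤ/10 ⊕ ℤ/20

Derivation:
rank_ℚ(R)=3; free=4−3=1
SNF(R) diag = [5, 10, 20] → torsion [5, 10, 20]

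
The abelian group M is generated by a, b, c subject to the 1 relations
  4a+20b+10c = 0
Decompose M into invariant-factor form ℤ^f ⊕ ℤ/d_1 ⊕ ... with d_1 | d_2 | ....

rank_ℚ(R)=1; free=3−1=2
SNF(R) diag = [2] → torsion [2]

Answer: M ≅ ℤ^2 ⊕ ℤ/2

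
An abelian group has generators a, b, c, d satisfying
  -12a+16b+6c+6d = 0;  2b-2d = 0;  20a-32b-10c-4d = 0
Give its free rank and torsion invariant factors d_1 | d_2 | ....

Answer: M ≅ ℤ^1 ⊕ ℤ/2 ⊕ ℤ/2 ⊕ ℤ/2

Derivation:
rank_ℚ(R)=3; free=4−3=1
SNF(R) diag = [2, 2, 2] → torsion [2, 2, 2]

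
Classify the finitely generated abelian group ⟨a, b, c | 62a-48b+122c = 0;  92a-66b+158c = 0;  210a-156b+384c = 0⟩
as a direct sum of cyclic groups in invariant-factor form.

Answer: M ≅ ℤ/2 ⊕ ℤ/6 ⊕ ℤ/6

Derivation:
rank_ℚ(R)=3; free=3−3=0
SNF(R) diag = [2, 6, 6] → torsion [2, 6, 6]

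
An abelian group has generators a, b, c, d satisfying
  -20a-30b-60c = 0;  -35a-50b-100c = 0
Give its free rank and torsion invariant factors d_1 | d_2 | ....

Answer: M ≅ ℤ^2 ⊕ ℤ/5 ⊕ ℤ/10

Derivation:
rank_ℚ(R)=2; free=4−2=2
SNF(R) diag = [5, 10] → torsion [5, 10]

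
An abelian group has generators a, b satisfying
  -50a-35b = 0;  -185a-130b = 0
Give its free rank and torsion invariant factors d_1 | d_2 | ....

Answer: M ≅ ℤ/5 ⊕ ℤ/5

Derivation:
rank_ℚ(R)=2; free=2−2=0
SNF(R) diag = [5, 5] → torsion [5, 5]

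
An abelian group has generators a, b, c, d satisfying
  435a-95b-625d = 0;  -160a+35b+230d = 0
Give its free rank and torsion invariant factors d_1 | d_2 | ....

rank_ℚ(R)=2; free=4−2=2
SNF(R) diag = [5, 5] → torsion [5, 5]

Answer: M ≅ ℤ^2 ⊕ ℤ/5 ⊕ ℤ/5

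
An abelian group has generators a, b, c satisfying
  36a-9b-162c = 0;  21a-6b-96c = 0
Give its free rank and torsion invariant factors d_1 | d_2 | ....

Answer: M ≅ ℤ^1 ⊕ ℤ/3 ⊕ ℤ/9

Derivation:
rank_ℚ(R)=2; free=3−2=1
SNF(R) diag = [3, 9] → torsion [3, 9]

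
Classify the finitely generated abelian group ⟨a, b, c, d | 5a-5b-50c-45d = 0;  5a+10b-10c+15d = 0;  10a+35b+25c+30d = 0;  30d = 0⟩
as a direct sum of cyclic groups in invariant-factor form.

Answer: M ≅ ℤ/5 ⊕ ℤ/5 ⊕ ℤ/15 ⊕ ℤ/30

Derivation:
rank_ℚ(R)=4; free=4−4=0
SNF(R) diag = [5, 5, 15, 30] → torsion [5, 5, 15, 30]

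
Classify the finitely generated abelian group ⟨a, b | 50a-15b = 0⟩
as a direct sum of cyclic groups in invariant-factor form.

Answer: M ≅ ℤ^1 ⊕ ℤ/5

Derivation:
rank_ℚ(R)=1; free=2−1=1
SNF(R) diag = [5] → torsion [5]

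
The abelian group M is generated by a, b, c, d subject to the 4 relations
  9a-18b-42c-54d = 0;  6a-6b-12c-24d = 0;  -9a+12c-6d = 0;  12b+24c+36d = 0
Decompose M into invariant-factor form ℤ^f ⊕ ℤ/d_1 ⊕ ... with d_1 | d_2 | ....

Answer: M ≅ ℤ/3 ⊕ ℤ/6 ⊕ ℤ/6 ⊕ ℤ/12

Derivation:
rank_ℚ(R)=4; free=4−4=0
SNF(R) diag = [3, 6, 6, 12] → torsion [3, 6, 6, 12]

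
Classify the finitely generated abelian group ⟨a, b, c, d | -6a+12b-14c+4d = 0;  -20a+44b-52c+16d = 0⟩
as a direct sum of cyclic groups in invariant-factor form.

rank_ℚ(R)=2; free=4−2=2
SNF(R) diag = [2, 4] → torsion [2, 4]

Answer: M ≅ ℤ^2 ⊕ ℤ/2 ⊕ ℤ/4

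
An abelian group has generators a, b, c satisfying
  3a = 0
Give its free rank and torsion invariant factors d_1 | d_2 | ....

Answer: M ≅ ℤ^2 ⊕ ℤ/3

Derivation:
rank_ℚ(R)=1; free=3−1=2
SNF(R) diag = [3] → torsion [3]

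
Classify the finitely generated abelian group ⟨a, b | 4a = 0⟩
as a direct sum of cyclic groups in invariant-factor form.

rank_ℚ(R)=1; free=2−1=1
SNF(R) diag = [4] → torsion [4]

Answer: M ≅ ℤ^1 ⊕ ℤ/4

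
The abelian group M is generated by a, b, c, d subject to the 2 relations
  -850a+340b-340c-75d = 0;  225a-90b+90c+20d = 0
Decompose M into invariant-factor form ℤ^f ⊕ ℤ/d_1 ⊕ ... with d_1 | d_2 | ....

rank_ℚ(R)=2; free=4−2=2
SNF(R) diag = [5, 5] → torsion [5, 5]

Answer: M ≅ ℤ^2 ⊕ ℤ/5 ⊕ ℤ/5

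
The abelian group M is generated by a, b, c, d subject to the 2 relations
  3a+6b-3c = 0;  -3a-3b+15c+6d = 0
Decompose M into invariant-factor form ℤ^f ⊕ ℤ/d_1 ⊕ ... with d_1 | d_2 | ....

rank_ℚ(R)=2; free=4−2=2
SNF(R) diag = [3, 3] → torsion [3, 3]

Answer: M ≅ ℤ^2 ⊕ ℤ/3 ⊕ ℤ/3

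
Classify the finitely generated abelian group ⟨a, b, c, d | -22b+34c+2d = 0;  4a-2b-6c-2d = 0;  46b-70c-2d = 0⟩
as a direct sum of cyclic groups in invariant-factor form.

rank_ℚ(R)=3; free=4−3=1
SNF(R) diag = [2, 4, 12] → torsion [2, 4, 12]

Answer: M ≅ ℤ^1 ⊕ ℤ/2 ⊕ ℤ/4 ⊕ ℤ/12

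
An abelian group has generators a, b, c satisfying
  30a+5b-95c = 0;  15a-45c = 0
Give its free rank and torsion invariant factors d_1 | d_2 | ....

rank_ℚ(R)=2; free=3−2=1
SNF(R) diag = [5, 15] → torsion [5, 15]

Answer: M ≅ ℤ^1 ⊕ ℤ/5 ⊕ ℤ/15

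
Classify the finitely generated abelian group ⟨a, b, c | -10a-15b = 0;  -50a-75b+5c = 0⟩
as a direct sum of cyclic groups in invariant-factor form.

rank_ℚ(R)=2; free=3−2=1
SNF(R) diag = [5, 5] → torsion [5, 5]

Answer: M ≅ ℤ^1 ⊕ ℤ/5 ⊕ ℤ/5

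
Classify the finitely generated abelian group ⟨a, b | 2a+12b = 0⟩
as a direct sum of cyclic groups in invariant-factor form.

Answer: M ≅ ℤ^1 ⊕ ℤ/2

Derivation:
rank_ℚ(R)=1; free=2−1=1
SNF(R) diag = [2] → torsion [2]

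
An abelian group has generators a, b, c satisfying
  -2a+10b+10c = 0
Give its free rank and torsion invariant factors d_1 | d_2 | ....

rank_ℚ(R)=1; free=3−1=2
SNF(R) diag = [2] → torsion [2]

Answer: M ≅ ℤ^2 ⊕ ℤ/2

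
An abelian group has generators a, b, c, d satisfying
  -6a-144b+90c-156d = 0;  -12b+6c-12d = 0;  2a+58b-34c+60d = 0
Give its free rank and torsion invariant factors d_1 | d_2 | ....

Answer: M ≅ ℤ^1 ⊕ ℤ/2 ⊕ ℤ/6 ⊕ ℤ/6

Derivation:
rank_ℚ(R)=3; free=4−3=1
SNF(R) diag = [2, 6, 6] → torsion [2, 6, 6]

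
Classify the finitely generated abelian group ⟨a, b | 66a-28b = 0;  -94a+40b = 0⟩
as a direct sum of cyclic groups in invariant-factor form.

rank_ℚ(R)=2; free=2−2=0
SNF(R) diag = [2, 4] → torsion [2, 4]

Answer: M ≅ ℤ/2 ⊕ ℤ/4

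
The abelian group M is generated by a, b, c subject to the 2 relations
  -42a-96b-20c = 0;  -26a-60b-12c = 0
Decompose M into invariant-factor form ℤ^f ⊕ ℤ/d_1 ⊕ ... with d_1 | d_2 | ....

Answer: M ≅ ℤ^1 ⊕ ℤ/2 ⊕ ℤ/4

Derivation:
rank_ℚ(R)=2; free=3−2=1
SNF(R) diag = [2, 4] → torsion [2, 4]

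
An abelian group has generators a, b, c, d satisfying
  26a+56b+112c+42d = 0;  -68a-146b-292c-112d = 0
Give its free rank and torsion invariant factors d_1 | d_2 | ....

rank_ℚ(R)=2; free=4−2=2
SNF(R) diag = [2, 2] → torsion [2, 2]

Answer: M ≅ ℤ^2 ⊕ ℤ/2 ⊕ ℤ/2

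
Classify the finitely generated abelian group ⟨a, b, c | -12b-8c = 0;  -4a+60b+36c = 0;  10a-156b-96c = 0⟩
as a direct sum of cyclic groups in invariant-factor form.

rank_ℚ(R)=3; free=3−3=0
SNF(R) diag = [2, 4, 12] → torsion [2, 4, 12]

Answer: M ≅ ℤ/2 ⊕ ℤ/4 ⊕ ℤ/12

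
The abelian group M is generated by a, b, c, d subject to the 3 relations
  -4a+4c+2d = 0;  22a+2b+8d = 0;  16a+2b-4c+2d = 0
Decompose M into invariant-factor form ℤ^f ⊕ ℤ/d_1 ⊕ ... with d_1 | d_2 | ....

Answer: M ≅ ℤ^1 ⊕ ℤ/2 ⊕ ℤ/2 ⊕ ℤ/2

Derivation:
rank_ℚ(R)=3; free=4−3=1
SNF(R) diag = [2, 2, 2] → torsion [2, 2, 2]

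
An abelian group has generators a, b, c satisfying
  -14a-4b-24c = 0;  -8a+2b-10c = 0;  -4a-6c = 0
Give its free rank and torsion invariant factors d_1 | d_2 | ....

Answer: M ≅ ℤ/2 ⊕ ℤ/2 ⊕ ℤ/2

Derivation:
rank_ℚ(R)=3; free=3−3=0
SNF(R) diag = [2, 2, 2] → torsion [2, 2, 2]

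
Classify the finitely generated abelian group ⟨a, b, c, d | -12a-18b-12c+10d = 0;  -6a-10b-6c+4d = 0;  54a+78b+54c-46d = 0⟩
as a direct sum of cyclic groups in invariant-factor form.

rank_ℚ(R)=3; free=4−3=1
SNF(R) diag = [2, 2, 6] → torsion [2, 2, 6]

Answer: M ≅ ℤ^1 ⊕ ℤ/2 ⊕ ℤ/2 ⊕ ℤ/6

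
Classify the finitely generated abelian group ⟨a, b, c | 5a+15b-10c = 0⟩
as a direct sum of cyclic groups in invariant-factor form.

rank_ℚ(R)=1; free=3−1=2
SNF(R) diag = [5] → torsion [5]

Answer: M ≅ ℤ^2 ⊕ ℤ/5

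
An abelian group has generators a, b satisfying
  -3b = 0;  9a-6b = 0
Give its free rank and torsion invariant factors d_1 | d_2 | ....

rank_ℚ(R)=2; free=2−2=0
SNF(R) diag = [3, 9] → torsion [3, 9]

Answer: M ≅ ℤ/3 ⊕ ℤ/9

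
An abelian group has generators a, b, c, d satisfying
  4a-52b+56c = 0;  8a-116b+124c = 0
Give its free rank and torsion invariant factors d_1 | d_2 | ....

Answer: M ≅ ℤ^2 ⊕ ℤ/4 ⊕ ℤ/12

Derivation:
rank_ℚ(R)=2; free=4−2=2
SNF(R) diag = [4, 12] → torsion [4, 12]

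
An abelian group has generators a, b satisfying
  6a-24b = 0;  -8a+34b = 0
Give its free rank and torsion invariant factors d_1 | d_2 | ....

Answer: M ≅ ℤ/2 ⊕ ℤ/6

Derivation:
rank_ℚ(R)=2; free=2−2=0
SNF(R) diag = [2, 6] → torsion [2, 6]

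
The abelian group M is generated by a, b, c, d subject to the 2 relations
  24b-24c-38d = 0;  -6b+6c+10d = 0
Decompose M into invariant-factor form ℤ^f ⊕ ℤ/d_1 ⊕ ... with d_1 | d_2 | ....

rank_ℚ(R)=2; free=4−2=2
SNF(R) diag = [2, 6] → torsion [2, 6]

Answer: M ≅ ℤ^2 ⊕ ℤ/2 ⊕ ℤ/6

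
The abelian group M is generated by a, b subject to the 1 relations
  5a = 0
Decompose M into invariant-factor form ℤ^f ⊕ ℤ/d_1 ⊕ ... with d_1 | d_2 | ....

rank_ℚ(R)=1; free=2−1=1
SNF(R) diag = [5] → torsion [5]

Answer: M ≅ ℤ^1 ⊕ ℤ/5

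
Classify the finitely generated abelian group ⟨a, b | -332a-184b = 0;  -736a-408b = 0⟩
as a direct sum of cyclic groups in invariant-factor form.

rank_ℚ(R)=2; free=2−2=0
SNF(R) diag = [4, 8] → torsion [4, 8]

Answer: M ≅ ℤ/4 ⊕ ℤ/8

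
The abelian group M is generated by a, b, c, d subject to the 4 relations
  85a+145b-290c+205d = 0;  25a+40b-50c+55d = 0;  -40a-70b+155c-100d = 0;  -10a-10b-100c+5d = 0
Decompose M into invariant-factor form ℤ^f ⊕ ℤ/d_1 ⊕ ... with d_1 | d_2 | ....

rank_ℚ(R)=4; free=4−4=0
SNF(R) diag = [5, 15, 15, 15] → torsion [5, 15, 15, 15]

Answer: M ≅ ℤ/5 ⊕ ℤ/15 ⊕ ℤ/15 ⊕ ℤ/15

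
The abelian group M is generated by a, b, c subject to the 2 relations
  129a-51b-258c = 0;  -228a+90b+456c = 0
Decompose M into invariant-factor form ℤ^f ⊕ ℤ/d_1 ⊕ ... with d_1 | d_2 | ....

rank_ℚ(R)=2; free=3−2=1
SNF(R) diag = [3, 6] → torsion [3, 6]

Answer: M ≅ ℤ^1 ⊕ ℤ/3 ⊕ ℤ/6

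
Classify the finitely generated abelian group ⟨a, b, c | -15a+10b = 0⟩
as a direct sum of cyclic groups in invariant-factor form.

Answer: M ≅ ℤ^2 ⊕ ℤ/5

Derivation:
rank_ℚ(R)=1; free=3−1=2
SNF(R) diag = [5] → torsion [5]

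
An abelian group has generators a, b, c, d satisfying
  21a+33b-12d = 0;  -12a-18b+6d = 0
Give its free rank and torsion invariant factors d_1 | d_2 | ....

Answer: M ≅ ℤ^2 ⊕ ℤ/3 ⊕ ℤ/6

Derivation:
rank_ℚ(R)=2; free=4−2=2
SNF(R) diag = [3, 6] → torsion [3, 6]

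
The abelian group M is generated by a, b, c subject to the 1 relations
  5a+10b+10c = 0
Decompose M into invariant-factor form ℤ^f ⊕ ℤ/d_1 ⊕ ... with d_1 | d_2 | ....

Answer: M ≅ ℤ^2 ⊕ ℤ/5

Derivation:
rank_ℚ(R)=1; free=3−1=2
SNF(R) diag = [5] → torsion [5]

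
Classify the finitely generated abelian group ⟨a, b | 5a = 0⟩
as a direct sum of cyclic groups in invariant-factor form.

rank_ℚ(R)=1; free=2−1=1
SNF(R) diag = [5] → torsion [5]

Answer: M ≅ ℤ^1 ⊕ ℤ/5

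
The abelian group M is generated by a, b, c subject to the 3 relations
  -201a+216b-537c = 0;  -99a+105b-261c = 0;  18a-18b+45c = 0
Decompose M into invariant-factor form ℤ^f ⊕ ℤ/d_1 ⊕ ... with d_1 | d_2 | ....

rank_ℚ(R)=3; free=3−3=0
SNF(R) diag = [3, 3, 9] → torsion [3, 3, 9]

Answer: M ≅ ℤ/3 ⊕ ℤ/3 ⊕ ℤ/9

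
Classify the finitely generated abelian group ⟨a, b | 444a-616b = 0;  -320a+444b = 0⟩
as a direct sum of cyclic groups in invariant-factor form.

Answer: M ≅ ℤ/4 ⊕ ℤ/4

Derivation:
rank_ℚ(R)=2; free=2−2=0
SNF(R) diag = [4, 4] → torsion [4, 4]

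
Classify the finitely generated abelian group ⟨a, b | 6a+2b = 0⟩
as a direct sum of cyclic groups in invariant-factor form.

Answer: M ≅ ℤ^1 ⊕ ℤ/2

Derivation:
rank_ℚ(R)=1; free=2−1=1
SNF(R) diag = [2] → torsion [2]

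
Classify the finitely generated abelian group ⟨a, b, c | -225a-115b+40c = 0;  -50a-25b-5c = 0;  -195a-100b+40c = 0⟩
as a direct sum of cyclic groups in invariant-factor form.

Answer: M ≅ ℤ/5 ⊕ ℤ/5 ⊕ ℤ/15

Derivation:
rank_ℚ(R)=3; free=3−3=0
SNF(R) diag = [5, 5, 15] → torsion [5, 5, 15]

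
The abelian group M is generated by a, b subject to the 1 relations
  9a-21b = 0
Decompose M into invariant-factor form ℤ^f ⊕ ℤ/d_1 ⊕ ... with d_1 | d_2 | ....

Answer: M ≅ ℤ^1 ⊕ ℤ/3

Derivation:
rank_ℚ(R)=1; free=2−1=1
SNF(R) diag = [3] → torsion [3]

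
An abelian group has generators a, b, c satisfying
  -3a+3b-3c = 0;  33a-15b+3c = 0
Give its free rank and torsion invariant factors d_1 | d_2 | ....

rank_ℚ(R)=2; free=3−2=1
SNF(R) diag = [3, 6] → torsion [3, 6]

Answer: M ≅ ℤ^1 ⊕ ℤ/3 ⊕ ℤ/6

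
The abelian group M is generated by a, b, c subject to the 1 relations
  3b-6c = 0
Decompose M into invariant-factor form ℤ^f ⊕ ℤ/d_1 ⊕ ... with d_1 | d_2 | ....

rank_ℚ(R)=1; free=3−1=2
SNF(R) diag = [3] → torsion [3]

Answer: M ≅ ℤ^2 ⊕ ℤ/3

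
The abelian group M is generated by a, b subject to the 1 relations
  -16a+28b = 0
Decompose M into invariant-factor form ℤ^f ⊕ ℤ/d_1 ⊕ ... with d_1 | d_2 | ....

rank_ℚ(R)=1; free=2−1=1
SNF(R) diag = [4] → torsion [4]

Answer: M ≅ ℤ^1 ⊕ ℤ/4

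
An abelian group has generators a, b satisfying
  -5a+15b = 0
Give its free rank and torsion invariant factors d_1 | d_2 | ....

rank_ℚ(R)=1; free=2−1=1
SNF(R) diag = [5] → torsion [5]

Answer: M ≅ ℤ^1 ⊕ ℤ/5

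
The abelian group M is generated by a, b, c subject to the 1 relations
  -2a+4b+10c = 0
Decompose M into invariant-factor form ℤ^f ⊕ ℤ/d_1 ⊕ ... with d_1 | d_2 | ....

Answer: M ≅ ℤ^2 ⊕ ℤ/2

Derivation:
rank_ℚ(R)=1; free=3−1=2
SNF(R) diag = [2] → torsion [2]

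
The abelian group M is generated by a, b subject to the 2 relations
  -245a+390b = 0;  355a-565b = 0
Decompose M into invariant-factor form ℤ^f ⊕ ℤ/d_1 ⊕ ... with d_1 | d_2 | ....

rank_ℚ(R)=2; free=2−2=0
SNF(R) diag = [5, 5] → torsion [5, 5]

Answer: M ≅ ℤ/5 ⊕ ℤ/5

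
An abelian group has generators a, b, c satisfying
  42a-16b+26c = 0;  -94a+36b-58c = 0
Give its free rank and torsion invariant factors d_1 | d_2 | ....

Answer: M ≅ ℤ^1 ⊕ ℤ/2 ⊕ ℤ/4

Derivation:
rank_ℚ(R)=2; free=3−2=1
SNF(R) diag = [2, 4] → torsion [2, 4]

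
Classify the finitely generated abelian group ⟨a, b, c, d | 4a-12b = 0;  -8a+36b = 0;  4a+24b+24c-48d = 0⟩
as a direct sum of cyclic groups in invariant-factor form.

rank_ℚ(R)=3; free=4−3=1
SNF(R) diag = [4, 12, 24] → torsion [4, 12, 24]

Answer: M ≅ ℤ^1 ⊕ ℤ/4 ⊕ ℤ/12 ⊕ ℤ/24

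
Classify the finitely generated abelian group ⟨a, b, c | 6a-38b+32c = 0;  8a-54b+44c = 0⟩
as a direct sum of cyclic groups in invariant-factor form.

rank_ℚ(R)=2; free=3−2=1
SNF(R) diag = [2, 2] → torsion [2, 2]

Answer: M ≅ ℤ^1 ⊕ ℤ/2 ⊕ ℤ/2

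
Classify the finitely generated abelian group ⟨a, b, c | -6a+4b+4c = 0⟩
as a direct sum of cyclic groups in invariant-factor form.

Answer: M ≅ ℤ^2 ⊕ ℤ/2

Derivation:
rank_ℚ(R)=1; free=3−1=2
SNF(R) diag = [2] → torsion [2]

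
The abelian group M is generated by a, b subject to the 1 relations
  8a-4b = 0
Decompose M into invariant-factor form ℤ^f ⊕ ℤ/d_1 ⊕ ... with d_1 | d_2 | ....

Answer: M ≅ ℤ^1 ⊕ ℤ/4

Derivation:
rank_ℚ(R)=1; free=2−1=1
SNF(R) diag = [4] → torsion [4]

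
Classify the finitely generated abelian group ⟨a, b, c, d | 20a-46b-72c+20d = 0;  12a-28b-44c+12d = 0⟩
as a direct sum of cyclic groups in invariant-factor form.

Answer: M ≅ ℤ^2 ⊕ ℤ/2 ⊕ ℤ/4

Derivation:
rank_ℚ(R)=2; free=4−2=2
SNF(R) diag = [2, 4] → torsion [2, 4]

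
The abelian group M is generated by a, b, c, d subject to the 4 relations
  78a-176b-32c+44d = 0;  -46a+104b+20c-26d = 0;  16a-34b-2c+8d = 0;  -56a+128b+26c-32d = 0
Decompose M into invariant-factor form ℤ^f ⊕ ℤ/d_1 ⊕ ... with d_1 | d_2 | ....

Answer: M ≅ ℤ/2 ⊕ ℤ/2 ⊕ ℤ/2 ⊕ ℤ/6

Derivation:
rank_ℚ(R)=4; free=4−4=0
SNF(R) diag = [2, 2, 2, 6] → torsion [2, 2, 2, 6]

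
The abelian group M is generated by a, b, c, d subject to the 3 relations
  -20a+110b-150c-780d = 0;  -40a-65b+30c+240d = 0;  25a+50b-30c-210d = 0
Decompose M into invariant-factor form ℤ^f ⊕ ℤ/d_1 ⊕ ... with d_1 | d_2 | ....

Answer: M ≅ ℤ^1 ⊕ ℤ/5 ⊕ ℤ/15 ⊕ ℤ/30

Derivation:
rank_ℚ(R)=3; free=4−3=1
SNF(R) diag = [5, 15, 30] → torsion [5, 15, 30]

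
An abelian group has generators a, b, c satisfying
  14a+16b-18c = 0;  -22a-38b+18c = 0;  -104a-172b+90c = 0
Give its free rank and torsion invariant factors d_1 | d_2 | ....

rank_ℚ(R)=3; free=3−3=0
SNF(R) diag = [2, 6, 18] → torsion [2, 6, 18]

Answer: M ≅ ℤ/2 ⊕ ℤ/6 ⊕ ℤ/18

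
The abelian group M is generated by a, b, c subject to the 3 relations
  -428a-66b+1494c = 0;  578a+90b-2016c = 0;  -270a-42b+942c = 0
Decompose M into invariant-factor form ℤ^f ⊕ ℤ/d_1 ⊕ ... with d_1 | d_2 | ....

rank_ℚ(R)=3; free=3−3=0
SNF(R) diag = [2, 6, 6] → torsion [2, 6, 6]

Answer: M ≅ ℤ/2 ⊕ ℤ/6 ⊕ ℤ/6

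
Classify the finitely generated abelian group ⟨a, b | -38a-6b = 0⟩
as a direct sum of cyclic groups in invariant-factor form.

Answer: M ≅ ℤ^1 ⊕ ℤ/2

Derivation:
rank_ℚ(R)=1; free=2−1=1
SNF(R) diag = [2] → torsion [2]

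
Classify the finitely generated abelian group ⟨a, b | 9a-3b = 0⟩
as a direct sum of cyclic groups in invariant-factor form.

Answer: M ≅ ℤ^1 ⊕ ℤ/3

Derivation:
rank_ℚ(R)=1; free=2−1=1
SNF(R) diag = [3] → torsion [3]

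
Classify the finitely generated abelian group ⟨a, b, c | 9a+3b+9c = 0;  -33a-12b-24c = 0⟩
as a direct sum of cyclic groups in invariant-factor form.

rank_ℚ(R)=2; free=3−2=1
SNF(R) diag = [3, 3] → torsion [3, 3]

Answer: M ≅ ℤ^1 ⊕ ℤ/3 ⊕ ℤ/3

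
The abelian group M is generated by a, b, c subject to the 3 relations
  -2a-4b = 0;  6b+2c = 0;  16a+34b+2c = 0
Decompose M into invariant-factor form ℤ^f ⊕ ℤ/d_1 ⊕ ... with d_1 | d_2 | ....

Answer: M ≅ ℤ/2 ⊕ ℤ/2 ⊕ ℤ/4

Derivation:
rank_ℚ(R)=3; free=3−3=0
SNF(R) diag = [2, 2, 4] → torsion [2, 2, 4]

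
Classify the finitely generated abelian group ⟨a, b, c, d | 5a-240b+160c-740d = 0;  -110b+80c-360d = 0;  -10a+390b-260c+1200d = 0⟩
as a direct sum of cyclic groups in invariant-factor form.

rank_ℚ(R)=3; free=4−3=1
SNF(R) diag = [5, 10, 20] → torsion [5, 10, 20]

Answer: M ≅ ℤ^1 ⊕ ℤ/5 ⊕ ℤ/10 ⊕ ℤ/20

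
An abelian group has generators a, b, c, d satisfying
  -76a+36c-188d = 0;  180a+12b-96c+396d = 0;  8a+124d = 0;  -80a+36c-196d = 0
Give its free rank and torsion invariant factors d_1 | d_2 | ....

Answer: M ≅ ℤ/4 ⊕ ℤ/12 ⊕ ℤ/36 ⊕ ℤ/108

Derivation:
rank_ℚ(R)=4; free=4−4=0
SNF(R) diag = [4, 12, 36, 108] → torsion [4, 12, 36, 108]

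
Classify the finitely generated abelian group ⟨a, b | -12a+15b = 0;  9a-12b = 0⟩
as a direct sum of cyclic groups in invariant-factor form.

Answer: M ≅ ℤ/3 ⊕ ℤ/3

Derivation:
rank_ℚ(R)=2; free=2−2=0
SNF(R) diag = [3, 3] → torsion [3, 3]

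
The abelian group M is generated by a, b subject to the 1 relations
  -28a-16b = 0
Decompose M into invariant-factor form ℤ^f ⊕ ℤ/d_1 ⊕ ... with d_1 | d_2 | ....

Answer: M ≅ ℤ^1 ⊕ ℤ/4

Derivation:
rank_ℚ(R)=1; free=2−1=1
SNF(R) diag = [4] → torsion [4]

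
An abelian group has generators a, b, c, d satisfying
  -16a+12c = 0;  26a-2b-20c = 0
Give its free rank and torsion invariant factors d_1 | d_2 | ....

rank_ℚ(R)=2; free=4−2=2
SNF(R) diag = [2, 4] → torsion [2, 4]

Answer: M ≅ ℤ^2 ⊕ ℤ/2 ⊕ ℤ/4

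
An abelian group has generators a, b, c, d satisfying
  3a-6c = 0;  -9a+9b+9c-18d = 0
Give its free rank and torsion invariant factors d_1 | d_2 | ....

Answer: M ≅ ℤ^2 ⊕ ℤ/3 ⊕ ℤ/9

Derivation:
rank_ℚ(R)=2; free=4−2=2
SNF(R) diag = [3, 9] → torsion [3, 9]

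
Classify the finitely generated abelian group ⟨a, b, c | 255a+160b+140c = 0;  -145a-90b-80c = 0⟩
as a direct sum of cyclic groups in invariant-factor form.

Answer: M ≅ ℤ^1 ⊕ ℤ/5 ⊕ ℤ/10

Derivation:
rank_ℚ(R)=2; free=3−2=1
SNF(R) diag = [5, 10] → torsion [5, 10]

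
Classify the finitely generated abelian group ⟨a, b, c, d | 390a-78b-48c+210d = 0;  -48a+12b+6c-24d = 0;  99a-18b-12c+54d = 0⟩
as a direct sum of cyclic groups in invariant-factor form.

rank_ℚ(R)=3; free=4−3=1
SNF(R) diag = [3, 6, 6] → torsion [3, 6, 6]

Answer: M ≅ ℤ^1 ⊕ ℤ/3 ⊕ ℤ/6 ⊕ ℤ/6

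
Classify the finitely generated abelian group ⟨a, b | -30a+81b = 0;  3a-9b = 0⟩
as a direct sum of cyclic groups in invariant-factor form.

Answer: M ≅ ℤ/3 ⊕ ℤ/9

Derivation:
rank_ℚ(R)=2; free=2−2=0
SNF(R) diag = [3, 9] → torsion [3, 9]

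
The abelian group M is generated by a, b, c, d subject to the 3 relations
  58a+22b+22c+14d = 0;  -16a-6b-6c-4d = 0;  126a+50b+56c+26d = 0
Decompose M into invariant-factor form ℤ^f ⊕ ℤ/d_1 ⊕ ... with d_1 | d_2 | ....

Answer: M ≅ ℤ^1 ⊕ ℤ/2 ⊕ ℤ/2 ⊕ ℤ/6

Derivation:
rank_ℚ(R)=3; free=4−3=1
SNF(R) diag = [2, 2, 6] → torsion [2, 2, 6]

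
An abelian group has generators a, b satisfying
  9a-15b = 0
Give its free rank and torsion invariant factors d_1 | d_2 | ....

rank_ℚ(R)=1; free=2−1=1
SNF(R) diag = [3] → torsion [3]

Answer: M ≅ ℤ^1 ⊕ ℤ/3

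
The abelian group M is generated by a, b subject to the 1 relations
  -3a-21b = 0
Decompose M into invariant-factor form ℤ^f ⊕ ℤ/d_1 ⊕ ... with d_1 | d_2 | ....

Answer: M ≅ ℤ^1 ⊕ ℤ/3

Derivation:
rank_ℚ(R)=1; free=2−1=1
SNF(R) diag = [3] → torsion [3]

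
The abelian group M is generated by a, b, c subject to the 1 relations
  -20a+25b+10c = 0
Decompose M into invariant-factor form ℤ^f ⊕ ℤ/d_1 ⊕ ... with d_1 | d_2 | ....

rank_ℚ(R)=1; free=3−1=2
SNF(R) diag = [5] → torsion [5]

Answer: M ≅ ℤ^2 ⊕ ℤ/5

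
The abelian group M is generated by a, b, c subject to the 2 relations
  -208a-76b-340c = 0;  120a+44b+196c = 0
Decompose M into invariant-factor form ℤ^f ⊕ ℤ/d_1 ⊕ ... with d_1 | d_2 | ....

rank_ℚ(R)=2; free=3−2=1
SNF(R) diag = [4, 8] → torsion [4, 8]

Answer: M ≅ ℤ^1 ⊕ ℤ/4 ⊕ ℤ/8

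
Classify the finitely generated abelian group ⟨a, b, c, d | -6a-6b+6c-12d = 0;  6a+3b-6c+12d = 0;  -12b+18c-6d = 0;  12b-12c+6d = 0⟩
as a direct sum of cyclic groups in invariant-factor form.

rank_ℚ(R)=4; free=4−4=0
SNF(R) diag = [3, 6, 6, 6] → torsion [3, 6, 6, 6]

Answer: M ≅ ℤ/3 ⊕ ℤ/6 ⊕ ℤ/6 ⊕ ℤ/6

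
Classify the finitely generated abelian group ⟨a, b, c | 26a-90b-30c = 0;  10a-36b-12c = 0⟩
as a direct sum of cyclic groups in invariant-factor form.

rank_ℚ(R)=2; free=3−2=1
SNF(R) diag = [2, 6] → torsion [2, 6]

Answer: M ≅ ℤ^1 ⊕ ℤ/2 ⊕ ℤ/6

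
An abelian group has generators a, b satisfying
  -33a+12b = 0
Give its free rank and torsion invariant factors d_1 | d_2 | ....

Answer: M ≅ ℤ^1 ⊕ ℤ/3

Derivation:
rank_ℚ(R)=1; free=2−1=1
SNF(R) diag = [3] → torsion [3]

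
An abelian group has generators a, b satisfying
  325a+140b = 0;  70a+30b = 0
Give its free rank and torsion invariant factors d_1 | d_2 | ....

Answer: M ≅ ℤ/5 ⊕ ℤ/10

Derivation:
rank_ℚ(R)=2; free=2−2=0
SNF(R) diag = [5, 10] → torsion [5, 10]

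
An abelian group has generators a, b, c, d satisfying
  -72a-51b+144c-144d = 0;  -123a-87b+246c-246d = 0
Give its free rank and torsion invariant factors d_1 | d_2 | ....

Answer: M ≅ ℤ^2 ⊕ ℤ/3 ⊕ ℤ/3

Derivation:
rank_ℚ(R)=2; free=4−2=2
SNF(R) diag = [3, 3] → torsion [3, 3]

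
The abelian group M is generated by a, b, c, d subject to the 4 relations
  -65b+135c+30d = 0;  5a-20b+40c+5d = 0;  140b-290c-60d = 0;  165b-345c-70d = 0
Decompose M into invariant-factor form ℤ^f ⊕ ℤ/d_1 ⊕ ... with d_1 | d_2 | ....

Answer: M ≅ ℤ/5 ⊕ ℤ/5 ⊕ ℤ/10 ⊕ ℤ/20

Derivation:
rank_ℚ(R)=4; free=4−4=0
SNF(R) diag = [5, 5, 10, 20] → torsion [5, 5, 10, 20]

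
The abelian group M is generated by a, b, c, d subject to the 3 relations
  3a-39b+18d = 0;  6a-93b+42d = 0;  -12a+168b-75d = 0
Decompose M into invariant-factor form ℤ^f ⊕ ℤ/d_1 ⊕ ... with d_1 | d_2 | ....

rank_ℚ(R)=3; free=4−3=1
SNF(R) diag = [3, 3, 9] → torsion [3, 3, 9]

Answer: M ≅ ℤ^1 ⊕ ℤ/3 ⊕ ℤ/3 ⊕ ℤ/9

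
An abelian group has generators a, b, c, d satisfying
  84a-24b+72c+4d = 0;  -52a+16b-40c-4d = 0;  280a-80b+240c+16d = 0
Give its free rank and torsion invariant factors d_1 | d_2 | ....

Answer: M ≅ ℤ^1 ⊕ ℤ/4 ⊕ ℤ/8 ⊕ ℤ/8

Derivation:
rank_ℚ(R)=3; free=4−3=1
SNF(R) diag = [4, 8, 8] → torsion [4, 8, 8]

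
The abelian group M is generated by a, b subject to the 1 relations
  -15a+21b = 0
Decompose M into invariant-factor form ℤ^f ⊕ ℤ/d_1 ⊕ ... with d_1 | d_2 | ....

rank_ℚ(R)=1; free=2−1=1
SNF(R) diag = [3] → torsion [3]

Answer: M ≅ ℤ^1 ⊕ ℤ/3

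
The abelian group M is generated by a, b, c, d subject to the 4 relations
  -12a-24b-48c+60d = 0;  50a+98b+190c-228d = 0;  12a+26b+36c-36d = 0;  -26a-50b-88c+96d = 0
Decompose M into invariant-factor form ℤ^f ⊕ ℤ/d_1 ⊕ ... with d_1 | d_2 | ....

rank_ℚ(R)=4; free=4−4=0
SNF(R) diag = [2, 2, 6, 12] → torsion [2, 2, 6, 12]

Answer: M ≅ ℤ/2 ⊕ ℤ/2 ⊕ ℤ/6 ⊕ ℤ/12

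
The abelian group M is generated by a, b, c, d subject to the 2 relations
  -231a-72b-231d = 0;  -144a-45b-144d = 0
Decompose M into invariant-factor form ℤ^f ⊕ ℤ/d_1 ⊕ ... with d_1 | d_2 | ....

Answer: M ≅ ℤ^2 ⊕ ℤ/3 ⊕ ℤ/9

Derivation:
rank_ℚ(R)=2; free=4−2=2
SNF(R) diag = [3, 9] → torsion [3, 9]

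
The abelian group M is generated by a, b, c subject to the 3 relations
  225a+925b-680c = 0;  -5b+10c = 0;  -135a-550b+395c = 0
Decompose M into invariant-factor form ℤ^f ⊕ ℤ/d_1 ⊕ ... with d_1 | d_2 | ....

Answer: M ≅ ℤ/5 ⊕ ℤ/15 ⊕ ℤ/45

Derivation:
rank_ℚ(R)=3; free=3−3=0
SNF(R) diag = [5, 15, 45] → torsion [5, 15, 45]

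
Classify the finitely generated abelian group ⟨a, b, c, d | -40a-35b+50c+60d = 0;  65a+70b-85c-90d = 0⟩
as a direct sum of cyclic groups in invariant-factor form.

Answer: M ≅ ℤ^2 ⊕ ℤ/5 ⊕ ℤ/15

Derivation:
rank_ℚ(R)=2; free=4−2=2
SNF(R) diag = [5, 15] → torsion [5, 15]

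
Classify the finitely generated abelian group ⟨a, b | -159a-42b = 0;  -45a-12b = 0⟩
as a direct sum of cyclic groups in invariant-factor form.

rank_ℚ(R)=2; free=2−2=0
SNF(R) diag = [3, 6] → torsion [3, 6]

Answer: M ≅ ℤ/3 ⊕ ℤ/6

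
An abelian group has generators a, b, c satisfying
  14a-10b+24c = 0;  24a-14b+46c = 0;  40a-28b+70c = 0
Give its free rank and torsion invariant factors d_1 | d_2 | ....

Answer: M ≅ ℤ/2 ⊕ ℤ/2 ⊕ ℤ/6

Derivation:
rank_ℚ(R)=3; free=3−3=0
SNF(R) diag = [2, 2, 6] → torsion [2, 2, 6]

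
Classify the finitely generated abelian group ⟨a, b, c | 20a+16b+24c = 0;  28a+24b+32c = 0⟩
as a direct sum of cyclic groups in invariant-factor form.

rank_ℚ(R)=2; free=3−2=1
SNF(R) diag = [4, 8] → torsion [4, 8]

Answer: M ≅ ℤ^1 ⊕ ℤ/4 ⊕ ℤ/8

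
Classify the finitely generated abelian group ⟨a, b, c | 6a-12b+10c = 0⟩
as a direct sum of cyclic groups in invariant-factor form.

rank_ℚ(R)=1; free=3−1=2
SNF(R) diag = [2] → torsion [2]

Answer: M ≅ ℤ^2 ⊕ ℤ/2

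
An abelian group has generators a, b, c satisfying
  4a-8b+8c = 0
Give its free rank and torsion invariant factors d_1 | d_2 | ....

Answer: M ≅ ℤ^2 ⊕ ℤ/4

Derivation:
rank_ℚ(R)=1; free=3−1=2
SNF(R) diag = [4] → torsion [4]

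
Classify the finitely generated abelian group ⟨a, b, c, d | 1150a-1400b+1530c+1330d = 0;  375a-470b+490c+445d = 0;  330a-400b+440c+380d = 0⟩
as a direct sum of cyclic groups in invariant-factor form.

Answer: M ≅ ℤ^1 ⊕ ℤ/5 ⊕ ℤ/10 ⊕ ℤ/30

Derivation:
rank_ℚ(R)=3; free=4−3=1
SNF(R) diag = [5, 10, 30] → torsion [5, 10, 30]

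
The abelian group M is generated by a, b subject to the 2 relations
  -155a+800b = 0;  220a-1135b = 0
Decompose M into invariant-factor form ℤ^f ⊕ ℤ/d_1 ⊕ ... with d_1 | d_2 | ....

Answer: M ≅ ℤ/5 ⊕ ℤ/15

Derivation:
rank_ℚ(R)=2; free=2−2=0
SNF(R) diag = [5, 15] → torsion [5, 15]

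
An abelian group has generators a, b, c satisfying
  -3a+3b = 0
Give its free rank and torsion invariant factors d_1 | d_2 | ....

rank_ℚ(R)=1; free=3−1=2
SNF(R) diag = [3] → torsion [3]

Answer: M ≅ ℤ^2 ⊕ ℤ/3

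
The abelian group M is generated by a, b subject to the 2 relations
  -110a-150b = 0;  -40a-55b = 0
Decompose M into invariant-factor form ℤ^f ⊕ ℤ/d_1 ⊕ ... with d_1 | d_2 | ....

rank_ℚ(R)=2; free=2−2=0
SNF(R) diag = [5, 10] → torsion [5, 10]

Answer: M ≅ ℤ/5 ⊕ ℤ/10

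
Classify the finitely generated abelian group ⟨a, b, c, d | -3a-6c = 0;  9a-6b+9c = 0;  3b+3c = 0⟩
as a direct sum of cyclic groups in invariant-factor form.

Answer: M ≅ ℤ^1 ⊕ ℤ/3 ⊕ ℤ/3 ⊕ ℤ/3

Derivation:
rank_ℚ(R)=3; free=4−3=1
SNF(R) diag = [3, 3, 3] → torsion [3, 3, 3]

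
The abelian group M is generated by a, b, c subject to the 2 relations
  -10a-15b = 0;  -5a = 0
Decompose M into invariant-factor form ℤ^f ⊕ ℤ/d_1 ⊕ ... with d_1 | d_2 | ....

Answer: M ≅ ℤ^1 ⊕ ℤ/5 ⊕ ℤ/15

Derivation:
rank_ℚ(R)=2; free=3−2=1
SNF(R) diag = [5, 15] → torsion [5, 15]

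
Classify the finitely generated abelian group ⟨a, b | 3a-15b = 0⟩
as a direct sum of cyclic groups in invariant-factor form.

rank_ℚ(R)=1; free=2−1=1
SNF(R) diag = [3] → torsion [3]

Answer: M ≅ ℤ^1 ⊕ ℤ/3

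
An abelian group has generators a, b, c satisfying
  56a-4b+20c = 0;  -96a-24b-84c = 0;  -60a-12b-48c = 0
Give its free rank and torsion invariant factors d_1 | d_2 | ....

Answer: M ≅ ℤ/4 ⊕ ℤ/12 ⊕ ℤ/12

Derivation:
rank_ℚ(R)=3; free=3−3=0
SNF(R) diag = [4, 12, 12] → torsion [4, 12, 12]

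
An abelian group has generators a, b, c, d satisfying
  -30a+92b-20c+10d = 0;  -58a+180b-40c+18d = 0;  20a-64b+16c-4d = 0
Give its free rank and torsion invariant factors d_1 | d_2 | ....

Answer: M ≅ ℤ^1 ⊕ ℤ/2 ⊕ ℤ/4 ⊕ ℤ/8

Derivation:
rank_ℚ(R)=3; free=4−3=1
SNF(R) diag = [2, 4, 8] → torsion [2, 4, 8]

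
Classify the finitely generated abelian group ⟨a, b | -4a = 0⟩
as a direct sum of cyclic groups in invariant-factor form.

rank_ℚ(R)=1; free=2−1=1
SNF(R) diag = [4] → torsion [4]

Answer: M ≅ ℤ^1 ⊕ ℤ/4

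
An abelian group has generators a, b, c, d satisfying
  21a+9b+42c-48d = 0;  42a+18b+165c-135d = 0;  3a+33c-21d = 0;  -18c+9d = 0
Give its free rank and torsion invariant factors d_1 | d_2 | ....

Answer: M ≅ ℤ/3 ⊕ ℤ/3 ⊕ ℤ/9 ⊕ ℤ/9

Derivation:
rank_ℚ(R)=4; free=4−4=0
SNF(R) diag = [3, 3, 9, 9] → torsion [3, 3, 9, 9]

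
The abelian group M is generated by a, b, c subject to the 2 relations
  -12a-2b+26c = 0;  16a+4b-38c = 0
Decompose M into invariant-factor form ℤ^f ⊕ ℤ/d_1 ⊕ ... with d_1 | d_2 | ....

Answer: M ≅ ℤ^1 ⊕ ℤ/2 ⊕ ℤ/2

Derivation:
rank_ℚ(R)=2; free=3−2=1
SNF(R) diag = [2, 2] → torsion [2, 2]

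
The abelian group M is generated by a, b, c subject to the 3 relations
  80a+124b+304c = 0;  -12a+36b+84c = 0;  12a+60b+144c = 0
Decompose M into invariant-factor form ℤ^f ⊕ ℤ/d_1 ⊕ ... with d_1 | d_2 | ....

Answer: M ≅ ℤ/4 ⊕ ℤ/12 ⊕ ℤ/12

Derivation:
rank_ℚ(R)=3; free=3−3=0
SNF(R) diag = [4, 12, 12] → torsion [4, 12, 12]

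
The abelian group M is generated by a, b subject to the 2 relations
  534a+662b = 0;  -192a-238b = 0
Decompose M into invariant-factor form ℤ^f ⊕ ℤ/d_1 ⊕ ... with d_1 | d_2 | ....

rank_ℚ(R)=2; free=2−2=0
SNF(R) diag = [2, 6] → torsion [2, 6]

Answer: M ≅ ℤ/2 ⊕ ℤ/6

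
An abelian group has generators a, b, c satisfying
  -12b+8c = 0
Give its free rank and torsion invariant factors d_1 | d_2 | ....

Answer: M ≅ ℤ^2 ⊕ ℤ/4

Derivation:
rank_ℚ(R)=1; free=3−1=2
SNF(R) diag = [4] → torsion [4]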